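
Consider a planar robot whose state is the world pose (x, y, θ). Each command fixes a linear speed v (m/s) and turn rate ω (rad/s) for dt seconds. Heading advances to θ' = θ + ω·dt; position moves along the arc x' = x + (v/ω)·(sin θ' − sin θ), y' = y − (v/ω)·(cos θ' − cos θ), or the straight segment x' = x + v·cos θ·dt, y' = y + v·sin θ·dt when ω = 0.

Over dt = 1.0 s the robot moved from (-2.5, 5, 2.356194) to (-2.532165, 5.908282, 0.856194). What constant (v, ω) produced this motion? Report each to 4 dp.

v = 1.0000, ω = -1.5000

Δθ = 0.856194 − 2.356194 = -1.500000
ω = Δθ/dt = -1.500000/1.0 = -1.5000
R = −Δy/(cos θ' − cos θ) = -0.6667
v = R·ω = -0.6667·-1.5000 = 1.0000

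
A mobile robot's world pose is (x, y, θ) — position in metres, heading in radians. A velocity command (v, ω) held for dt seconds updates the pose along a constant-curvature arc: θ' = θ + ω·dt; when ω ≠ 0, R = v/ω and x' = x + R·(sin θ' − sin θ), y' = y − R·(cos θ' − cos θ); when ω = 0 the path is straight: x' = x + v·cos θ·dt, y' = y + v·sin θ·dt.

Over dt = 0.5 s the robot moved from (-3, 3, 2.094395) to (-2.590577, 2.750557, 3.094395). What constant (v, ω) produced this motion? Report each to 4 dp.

v = -1.0000, ω = 2.0000

Δθ = 3.094395 − 2.094395 = 1.000000
ω = Δθ/dt = 1.000000/0.5 = 2.0000
R = Δx/(sin θ' − sin θ) = -0.5000
v = R·ω = -0.5000·2.0000 = -1.0000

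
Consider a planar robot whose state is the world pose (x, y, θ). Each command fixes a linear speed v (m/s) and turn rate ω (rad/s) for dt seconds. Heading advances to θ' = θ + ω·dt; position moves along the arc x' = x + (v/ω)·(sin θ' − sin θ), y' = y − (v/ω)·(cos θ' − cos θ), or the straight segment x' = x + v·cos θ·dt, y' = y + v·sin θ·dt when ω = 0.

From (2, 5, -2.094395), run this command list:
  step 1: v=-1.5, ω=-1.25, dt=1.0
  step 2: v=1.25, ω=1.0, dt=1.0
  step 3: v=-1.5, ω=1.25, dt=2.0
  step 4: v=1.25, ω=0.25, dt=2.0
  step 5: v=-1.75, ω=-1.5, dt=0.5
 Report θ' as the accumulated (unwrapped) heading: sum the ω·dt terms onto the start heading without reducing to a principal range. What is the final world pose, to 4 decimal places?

step 1: θ'=-3.3444 (R=1.2000) → pose (3.2809, 5.5754, -3.3444)
step 2: θ'=-2.3444 (R=1.2500) → pose (2.1349, 5.2244, -2.3444)
step 3: θ'=0.1556 (R=-1.2000) → pose (1.0905, 7.2484, 0.1556)
step 4: θ'=0.6556 (R=5.0000) → pose (3.3638, 8.2246, 0.6556)
step 5: θ'=-0.0944 (R=1.1667) → pose (2.5426, 7.9879, -0.0944)

(2.5426, 7.9879, -0.0944)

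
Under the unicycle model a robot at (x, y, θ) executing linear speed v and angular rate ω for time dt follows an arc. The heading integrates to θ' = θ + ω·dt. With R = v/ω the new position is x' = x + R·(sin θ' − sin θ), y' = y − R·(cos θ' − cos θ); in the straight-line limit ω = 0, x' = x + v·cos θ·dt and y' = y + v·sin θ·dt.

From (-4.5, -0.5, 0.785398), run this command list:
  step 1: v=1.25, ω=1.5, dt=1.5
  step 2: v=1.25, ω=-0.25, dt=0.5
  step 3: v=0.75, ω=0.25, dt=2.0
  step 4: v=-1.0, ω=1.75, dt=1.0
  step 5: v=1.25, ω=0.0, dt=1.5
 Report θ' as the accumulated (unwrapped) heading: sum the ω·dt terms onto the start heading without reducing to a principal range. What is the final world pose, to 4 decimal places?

step 1: θ'=3.0354 (R=0.8333) → pose (-5.0009, 0.9179, 3.0354)
step 2: θ'=2.9104 (R=-5.0000) → pose (-5.6167, 1.0228, 2.9104)
step 3: θ'=3.4104 (R=3.0000) → pose (-7.1008, 0.9948, 3.4104)
step 4: θ'=5.1604 (R=-0.5714) → pose (-6.7375, 1.7933, 5.1604)
step 5: θ'=5.1604 (straight) → pose (-5.9253, 0.1033, 5.1604)

(-5.9253, 0.1033, 5.1604)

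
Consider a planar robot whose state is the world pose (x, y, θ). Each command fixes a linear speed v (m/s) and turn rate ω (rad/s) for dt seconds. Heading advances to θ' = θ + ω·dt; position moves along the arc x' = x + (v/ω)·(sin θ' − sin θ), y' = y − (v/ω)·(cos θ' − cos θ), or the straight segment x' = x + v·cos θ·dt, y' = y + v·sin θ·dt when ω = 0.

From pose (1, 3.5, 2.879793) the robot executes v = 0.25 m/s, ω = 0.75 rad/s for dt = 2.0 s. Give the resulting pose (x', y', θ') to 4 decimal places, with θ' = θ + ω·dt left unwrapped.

(0.5987, 3.2869, 4.3798)

θ' = 2.8798 + 0.75·2.0 = 4.3798
R = v/ω = 0.25/0.75 = 0.3333
x' = 1 + 0.3333·(sin 4.3798 − sin 2.8798) = 0.5987
y' = 3.5 − 0.3333·(cos 4.3798 − cos 2.8798) = 3.2869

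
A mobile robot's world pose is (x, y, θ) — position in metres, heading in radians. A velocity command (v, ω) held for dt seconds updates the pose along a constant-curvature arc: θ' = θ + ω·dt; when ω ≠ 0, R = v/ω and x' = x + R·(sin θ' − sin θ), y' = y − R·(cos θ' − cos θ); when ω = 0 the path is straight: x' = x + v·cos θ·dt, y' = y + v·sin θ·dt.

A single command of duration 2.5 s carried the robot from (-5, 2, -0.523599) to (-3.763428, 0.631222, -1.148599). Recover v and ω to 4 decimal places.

Δθ = -1.148599 − -0.523599 = -0.625000
ω = Δθ/dt = -0.625000/2.5 = -0.2500
R = −Δy/(cos θ' − cos θ) = -3.0000
v = R·ω = -3.0000·-0.2500 = 0.7500

v = 0.7500, ω = -0.2500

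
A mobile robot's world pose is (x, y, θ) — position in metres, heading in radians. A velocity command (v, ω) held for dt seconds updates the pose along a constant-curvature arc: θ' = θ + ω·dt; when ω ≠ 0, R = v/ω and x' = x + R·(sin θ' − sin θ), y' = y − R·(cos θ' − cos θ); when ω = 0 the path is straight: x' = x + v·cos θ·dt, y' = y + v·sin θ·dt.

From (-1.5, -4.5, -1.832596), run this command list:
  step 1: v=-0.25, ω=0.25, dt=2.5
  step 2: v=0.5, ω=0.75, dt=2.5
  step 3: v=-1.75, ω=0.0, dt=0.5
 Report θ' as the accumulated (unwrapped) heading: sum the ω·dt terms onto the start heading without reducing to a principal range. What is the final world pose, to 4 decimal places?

(-1.1826, -4.7143, 0.6674)

step 1: θ'=-1.2076 (R=-1.0000) → pose (-1.5312, -3.8859, -1.2076)
step 2: θ'=0.6674 (R=0.6667) → pose (-0.4954, -4.1727, 0.6674)
step 3: θ'=0.6674 (straight) → pose (-1.1826, -4.7143, 0.6674)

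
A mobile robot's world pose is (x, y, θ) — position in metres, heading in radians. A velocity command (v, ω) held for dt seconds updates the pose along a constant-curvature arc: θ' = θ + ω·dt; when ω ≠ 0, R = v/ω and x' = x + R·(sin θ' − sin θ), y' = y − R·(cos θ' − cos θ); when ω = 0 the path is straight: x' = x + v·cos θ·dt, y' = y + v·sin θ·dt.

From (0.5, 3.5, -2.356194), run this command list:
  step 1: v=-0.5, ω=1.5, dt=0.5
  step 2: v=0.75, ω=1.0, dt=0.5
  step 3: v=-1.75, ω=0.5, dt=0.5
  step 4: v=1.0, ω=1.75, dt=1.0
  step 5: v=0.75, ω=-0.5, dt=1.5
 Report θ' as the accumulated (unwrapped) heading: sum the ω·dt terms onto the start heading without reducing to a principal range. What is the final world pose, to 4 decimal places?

step 1: θ'=-1.6062 (R=-0.3333) → pose (0.5974, 3.7239, -1.6062)
step 2: θ'=-1.1062 (R=0.7500) → pose (0.6765, 3.3613, -1.1062)
step 3: θ'=-0.8562 (R=-3.5000) → pose (0.1912, 4.0867, -0.8562)
step 4: θ'=0.8938 (R=0.5714) → pose (1.0682, 4.1032, 0.8938)
step 5: θ'=0.1438 (R=-1.5000) → pose (2.0225, 4.6480, 0.1438)

(2.0225, 4.6480, 0.1438)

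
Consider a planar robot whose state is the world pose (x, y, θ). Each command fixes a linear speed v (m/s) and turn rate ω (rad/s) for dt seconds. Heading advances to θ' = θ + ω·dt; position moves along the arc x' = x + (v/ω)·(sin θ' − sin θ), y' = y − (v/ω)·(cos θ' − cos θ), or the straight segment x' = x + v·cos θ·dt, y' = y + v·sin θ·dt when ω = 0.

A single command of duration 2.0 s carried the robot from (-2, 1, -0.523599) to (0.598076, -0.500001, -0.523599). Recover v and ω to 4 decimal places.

Δθ = -0.523599 − -0.523599 = 0.000000
ω = Δθ/dt = 0.000000/2.0 = 0.0000
ω = 0 → v = (Δx·cos θ + Δy·sin θ)/dt = 1.5000

v = 1.5000, ω = 0.0000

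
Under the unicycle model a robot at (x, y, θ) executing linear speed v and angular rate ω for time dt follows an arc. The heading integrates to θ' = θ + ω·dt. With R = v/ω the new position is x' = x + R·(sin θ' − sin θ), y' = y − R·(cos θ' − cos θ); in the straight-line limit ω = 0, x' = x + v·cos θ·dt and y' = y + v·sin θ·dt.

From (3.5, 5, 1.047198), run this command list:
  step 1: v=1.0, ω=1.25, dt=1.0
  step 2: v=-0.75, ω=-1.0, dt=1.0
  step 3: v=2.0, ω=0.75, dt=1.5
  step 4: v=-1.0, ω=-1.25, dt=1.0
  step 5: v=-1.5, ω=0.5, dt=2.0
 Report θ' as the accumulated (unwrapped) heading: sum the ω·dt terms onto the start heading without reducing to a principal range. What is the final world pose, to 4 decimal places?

(3.2577, 4.1829, 2.1722)

step 1: θ'=2.2972 (R=0.8000) → pose (3.4052, 5.9313, 2.2972)
step 2: θ'=1.2972 (R=0.7500) → pose (3.5667, 5.2306, 1.2972)
step 3: θ'=2.4222 (R=2.6667) → pose (2.7563, 7.9570, 2.4222)
step 4: θ'=1.1722 (R=0.8000) → pose (2.9665, 7.0447, 1.1722)
step 5: θ'=2.1722 (R=-3.0000) → pose (3.2577, 4.1829, 2.1722)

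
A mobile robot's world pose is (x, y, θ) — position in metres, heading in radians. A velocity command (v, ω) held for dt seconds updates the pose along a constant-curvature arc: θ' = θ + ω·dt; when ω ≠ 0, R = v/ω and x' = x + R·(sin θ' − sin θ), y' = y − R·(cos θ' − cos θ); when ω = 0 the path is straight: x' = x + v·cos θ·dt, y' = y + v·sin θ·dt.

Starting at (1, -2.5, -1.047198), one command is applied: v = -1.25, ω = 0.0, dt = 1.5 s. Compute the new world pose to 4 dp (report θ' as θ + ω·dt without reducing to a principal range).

θ' = -1.0472 + 0.0·1.5 = -1.0472
ω = 0 → straight: x' = 1 + -1.25·cos(-1.0472)·1.5 = 0.0625
y' = -2.5 + -1.25·sin(-1.0472)·1.5 = -0.8762

(0.0625, -0.8762, -1.0472)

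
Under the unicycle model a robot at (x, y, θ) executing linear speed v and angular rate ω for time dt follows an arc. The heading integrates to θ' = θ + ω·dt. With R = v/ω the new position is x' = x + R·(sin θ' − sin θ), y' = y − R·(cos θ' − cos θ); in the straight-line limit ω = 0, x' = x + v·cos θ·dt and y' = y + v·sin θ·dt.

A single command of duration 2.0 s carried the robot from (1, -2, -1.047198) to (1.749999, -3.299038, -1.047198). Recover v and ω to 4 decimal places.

v = 0.7500, ω = 0.0000

Δθ = -1.047198 − -1.047198 = 0.000000
ω = Δθ/dt = 0.000000/2.0 = 0.0000
ω = 0 → v = (Δx·cos θ + Δy·sin θ)/dt = 0.7500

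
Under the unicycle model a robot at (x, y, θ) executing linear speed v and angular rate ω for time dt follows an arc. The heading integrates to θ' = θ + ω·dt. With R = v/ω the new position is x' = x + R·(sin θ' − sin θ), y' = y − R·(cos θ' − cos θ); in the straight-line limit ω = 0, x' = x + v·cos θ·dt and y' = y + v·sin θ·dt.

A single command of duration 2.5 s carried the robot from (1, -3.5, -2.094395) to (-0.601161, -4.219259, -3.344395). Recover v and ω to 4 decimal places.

Δθ = -3.344395 − -2.094395 = -1.250000
ω = Δθ/dt = -1.250000/2.5 = -0.5000
R = Δx/(sin θ' − sin θ) = -1.5000
v = R·ω = -1.5000·-0.5000 = 0.7500

v = 0.7500, ω = -0.5000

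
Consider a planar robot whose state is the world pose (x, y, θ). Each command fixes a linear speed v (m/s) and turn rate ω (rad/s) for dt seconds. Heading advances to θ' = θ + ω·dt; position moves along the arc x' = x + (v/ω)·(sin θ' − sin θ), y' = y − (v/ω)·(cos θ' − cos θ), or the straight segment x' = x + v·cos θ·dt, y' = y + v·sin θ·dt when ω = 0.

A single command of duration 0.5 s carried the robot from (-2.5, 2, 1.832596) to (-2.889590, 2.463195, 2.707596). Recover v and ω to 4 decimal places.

v = 1.2500, ω = 1.7500

Δθ = 2.707596 − 1.832596 = 0.875000
ω = Δθ/dt = 0.875000/0.5 = 1.7500
R = −Δy/(cos θ' − cos θ) = 0.7143
v = R·ω = 0.7143·1.7500 = 1.2500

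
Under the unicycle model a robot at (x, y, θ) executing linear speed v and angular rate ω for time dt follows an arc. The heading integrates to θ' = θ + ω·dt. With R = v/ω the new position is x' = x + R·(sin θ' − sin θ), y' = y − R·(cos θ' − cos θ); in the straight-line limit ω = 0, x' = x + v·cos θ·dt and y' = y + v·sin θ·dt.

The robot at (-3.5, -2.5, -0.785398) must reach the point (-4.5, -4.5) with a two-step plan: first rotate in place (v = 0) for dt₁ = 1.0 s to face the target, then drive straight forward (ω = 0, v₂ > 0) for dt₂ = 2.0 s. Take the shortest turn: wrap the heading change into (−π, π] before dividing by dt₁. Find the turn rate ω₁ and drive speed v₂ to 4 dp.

heading to target = atan2(-4.5−-2.5, -4.5−-3.5) = -2.0344
Δθ = wrap(-2.0344 − -0.7854) = -1.2490; ω₁ = Δθ/dt₁ = -1.2490
distance = √((-4.5−-3.5)² + (-4.5−-2.5)²) = 2.2361; v₂ = distance/dt₂ = 1.1180

ω₁ = -1.2490, v₂ = 1.1180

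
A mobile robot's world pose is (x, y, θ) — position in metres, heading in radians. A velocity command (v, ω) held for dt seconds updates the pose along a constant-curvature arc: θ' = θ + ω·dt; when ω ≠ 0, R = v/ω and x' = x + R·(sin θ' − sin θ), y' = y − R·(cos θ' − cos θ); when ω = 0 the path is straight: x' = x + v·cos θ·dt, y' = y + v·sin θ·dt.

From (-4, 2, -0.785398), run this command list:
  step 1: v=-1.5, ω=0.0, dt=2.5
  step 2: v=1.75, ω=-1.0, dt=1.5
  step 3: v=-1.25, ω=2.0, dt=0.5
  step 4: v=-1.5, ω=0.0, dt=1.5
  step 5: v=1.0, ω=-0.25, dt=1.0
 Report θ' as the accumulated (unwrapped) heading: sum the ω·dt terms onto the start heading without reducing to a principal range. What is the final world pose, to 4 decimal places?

step 1: θ'=-0.7854 (straight) → pose (-6.6517, 4.6516, -0.7854)
step 2: θ'=-2.2854 (R=-1.7500) → pose (-6.5672, 2.2674, -2.2854)
step 3: θ'=-1.2854 (R=-0.6250) → pose (-6.4396, 2.8529, -1.2854)
step 4: θ'=-1.2854 (straight) → pose (-7.0731, 5.0119, -1.2854)
step 5: θ'=-1.5354 (R=-4.0000) → pose (-6.9138, 4.0273, -1.5354)

(-6.9138, 4.0273, -1.5354)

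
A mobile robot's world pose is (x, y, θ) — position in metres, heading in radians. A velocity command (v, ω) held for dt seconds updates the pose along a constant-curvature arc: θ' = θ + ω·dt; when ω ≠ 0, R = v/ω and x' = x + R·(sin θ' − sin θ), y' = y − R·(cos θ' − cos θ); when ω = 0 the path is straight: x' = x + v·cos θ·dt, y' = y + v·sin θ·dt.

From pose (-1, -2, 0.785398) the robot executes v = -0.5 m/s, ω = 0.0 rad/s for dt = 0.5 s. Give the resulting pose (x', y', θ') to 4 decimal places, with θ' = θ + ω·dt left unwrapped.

(-1.1768, -2.1768, 0.7854)

θ' = 0.7854 + 0.0·0.5 = 0.7854
ω = 0 → straight: x' = -1 + -0.5·cos(0.7854)·0.5 = -1.1768
y' = -2 + -0.5·sin(0.7854)·0.5 = -2.1768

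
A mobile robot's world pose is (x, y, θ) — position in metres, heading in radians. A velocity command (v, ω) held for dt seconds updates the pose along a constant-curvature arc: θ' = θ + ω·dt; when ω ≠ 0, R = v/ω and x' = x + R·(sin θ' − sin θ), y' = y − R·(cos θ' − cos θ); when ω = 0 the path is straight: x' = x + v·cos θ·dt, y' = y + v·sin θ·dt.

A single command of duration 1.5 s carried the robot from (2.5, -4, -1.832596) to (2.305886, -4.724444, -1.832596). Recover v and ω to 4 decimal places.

Δθ = -1.832596 − -1.832596 = 0.000000
ω = Δθ/dt = 0.000000/1.5 = 0.0000
ω = 0 → v = (Δx·cos θ + Δy·sin θ)/dt = 0.5000

v = 0.5000, ω = 0.0000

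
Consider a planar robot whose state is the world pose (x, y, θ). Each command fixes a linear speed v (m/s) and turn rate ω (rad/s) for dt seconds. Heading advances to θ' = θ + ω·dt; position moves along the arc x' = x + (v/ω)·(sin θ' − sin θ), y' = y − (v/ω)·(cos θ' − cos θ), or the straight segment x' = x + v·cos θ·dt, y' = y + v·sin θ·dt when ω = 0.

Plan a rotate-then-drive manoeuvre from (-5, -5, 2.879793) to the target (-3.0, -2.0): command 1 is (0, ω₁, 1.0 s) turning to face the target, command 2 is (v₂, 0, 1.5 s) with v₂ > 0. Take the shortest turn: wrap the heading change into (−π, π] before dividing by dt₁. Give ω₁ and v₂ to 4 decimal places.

heading to target = atan2(-2−-5, -3−-5) = 0.9828
Δθ = wrap(0.9828 − 2.8798) = -1.8970; ω₁ = Δθ/dt₁ = -1.8970
distance = √((-3−-5)² + (-2−-5)²) = 3.6056; v₂ = distance/dt₂ = 2.4037

ω₁ = -1.8970, v₂ = 2.4037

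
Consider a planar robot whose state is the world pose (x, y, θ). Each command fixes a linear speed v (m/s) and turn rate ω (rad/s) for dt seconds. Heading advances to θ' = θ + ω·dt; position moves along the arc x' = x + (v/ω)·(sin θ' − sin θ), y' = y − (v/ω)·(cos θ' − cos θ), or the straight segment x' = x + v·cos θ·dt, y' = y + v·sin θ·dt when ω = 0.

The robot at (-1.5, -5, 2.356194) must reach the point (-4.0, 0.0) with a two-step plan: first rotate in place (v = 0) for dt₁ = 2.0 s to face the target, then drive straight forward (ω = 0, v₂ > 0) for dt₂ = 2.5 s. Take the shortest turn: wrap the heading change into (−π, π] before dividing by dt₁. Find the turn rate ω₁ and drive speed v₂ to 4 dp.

ω₁ = -0.1609, v₂ = 2.2361

heading to target = atan2(0−-5, -4−-1.5) = 2.0344
Δθ = wrap(2.0344 − 2.3562) = -0.3218; ω₁ = Δθ/dt₁ = -0.1609
distance = √((-4−-1.5)² + (0−-5)²) = 5.5902; v₂ = distance/dt₂ = 2.2361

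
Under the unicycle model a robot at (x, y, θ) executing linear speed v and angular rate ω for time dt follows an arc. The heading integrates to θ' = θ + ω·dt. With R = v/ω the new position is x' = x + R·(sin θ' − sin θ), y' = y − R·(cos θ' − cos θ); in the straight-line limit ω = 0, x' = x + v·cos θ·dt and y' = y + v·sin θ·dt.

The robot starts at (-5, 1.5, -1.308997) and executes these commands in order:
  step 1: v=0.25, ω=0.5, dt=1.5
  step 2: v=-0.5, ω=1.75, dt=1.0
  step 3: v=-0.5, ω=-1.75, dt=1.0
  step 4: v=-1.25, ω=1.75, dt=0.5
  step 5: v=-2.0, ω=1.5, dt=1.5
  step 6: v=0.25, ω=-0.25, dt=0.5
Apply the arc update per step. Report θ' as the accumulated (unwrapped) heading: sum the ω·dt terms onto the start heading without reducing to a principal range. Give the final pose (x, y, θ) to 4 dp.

(-6.6285, -1.3051, 2.4410)

step 1: θ'=-0.5590 (R=0.5000) → pose (-4.7822, 1.2055, -0.5590)
step 2: θ'=1.1910 (R=-0.2857) → pose (-5.1991, 1.0692, 1.1910)
step 3: θ'=-0.5590 (R=0.2857) → pose (-5.6160, 0.9329, -0.5590)
step 4: θ'=0.3160 (R=-0.7143) → pose (-6.2168, 1.0063, 0.3160)
step 5: θ'=2.5660 (R=-1.3333) → pose (-6.5282, -1.3795, 2.5660)
step 6: θ'=2.4410 (R=-1.0000) → pose (-6.6285, -1.3051, 2.4410)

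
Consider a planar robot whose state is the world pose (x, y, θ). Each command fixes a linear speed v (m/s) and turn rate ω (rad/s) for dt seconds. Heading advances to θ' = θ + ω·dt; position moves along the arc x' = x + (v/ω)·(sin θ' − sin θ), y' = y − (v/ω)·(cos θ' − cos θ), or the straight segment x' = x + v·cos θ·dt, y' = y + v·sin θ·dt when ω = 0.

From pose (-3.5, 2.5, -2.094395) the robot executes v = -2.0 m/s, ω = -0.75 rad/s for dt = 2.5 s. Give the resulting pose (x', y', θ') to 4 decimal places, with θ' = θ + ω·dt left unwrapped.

(0.7733, 2.9707, -3.9694)

θ' = -2.0944 + -0.75·2.5 = -3.9694
R = v/ω = -2.0/-0.75 = 2.6667
x' = -3.5 + 2.6667·(sin -3.9694 − sin -2.0944) = 0.7733
y' = 2.5 − 2.6667·(cos -3.9694 − cos -2.0944) = 2.9707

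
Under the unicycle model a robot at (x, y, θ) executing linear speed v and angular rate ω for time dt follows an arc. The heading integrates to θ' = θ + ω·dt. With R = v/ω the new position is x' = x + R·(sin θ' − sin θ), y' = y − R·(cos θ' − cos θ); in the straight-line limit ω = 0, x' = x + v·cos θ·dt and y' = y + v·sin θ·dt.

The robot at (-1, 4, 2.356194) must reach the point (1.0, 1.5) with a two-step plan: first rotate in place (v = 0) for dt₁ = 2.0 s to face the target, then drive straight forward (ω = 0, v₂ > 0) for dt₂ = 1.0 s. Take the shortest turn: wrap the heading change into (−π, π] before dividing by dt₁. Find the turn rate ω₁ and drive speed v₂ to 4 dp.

ω₁ = 1.5155, v₂ = 3.2016

heading to target = atan2(1.5−4, 1−-1) = -0.8961
Δθ = wrap(-0.8961 − 2.3562) = 3.0309; ω₁ = Δθ/dt₁ = 1.5155
distance = √((1−-1)² + (1.5−4)²) = 3.2016; v₂ = distance/dt₂ = 3.2016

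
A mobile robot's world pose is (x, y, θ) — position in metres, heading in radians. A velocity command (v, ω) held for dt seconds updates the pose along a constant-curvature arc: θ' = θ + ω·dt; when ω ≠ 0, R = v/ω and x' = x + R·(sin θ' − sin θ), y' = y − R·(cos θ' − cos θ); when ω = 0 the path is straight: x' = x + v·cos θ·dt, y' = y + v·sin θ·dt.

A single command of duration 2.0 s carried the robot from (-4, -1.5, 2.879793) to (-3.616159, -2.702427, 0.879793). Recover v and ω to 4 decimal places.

Δθ = 0.879793 − 2.879793 = -2.000000
ω = Δθ/dt = -2.000000/2.0 = -1.0000
R = −Δy/(cos θ' − cos θ) = 0.7500
v = R·ω = 0.7500·-1.0000 = -0.7500

v = -0.7500, ω = -1.0000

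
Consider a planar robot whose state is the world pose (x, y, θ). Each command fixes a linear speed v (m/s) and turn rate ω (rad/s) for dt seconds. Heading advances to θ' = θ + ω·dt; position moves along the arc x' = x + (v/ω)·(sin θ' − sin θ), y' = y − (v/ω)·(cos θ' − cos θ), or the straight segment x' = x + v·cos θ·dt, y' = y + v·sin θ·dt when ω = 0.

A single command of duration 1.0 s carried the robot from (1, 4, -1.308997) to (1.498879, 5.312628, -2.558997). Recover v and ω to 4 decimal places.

Δθ = -2.558997 − -1.308997 = -1.250000
ω = Δθ/dt = -1.250000/1.0 = -1.2500
R = −Δy/(cos θ' − cos θ) = 1.2000
v = R·ω = 1.2000·-1.2500 = -1.5000

v = -1.5000, ω = -1.2500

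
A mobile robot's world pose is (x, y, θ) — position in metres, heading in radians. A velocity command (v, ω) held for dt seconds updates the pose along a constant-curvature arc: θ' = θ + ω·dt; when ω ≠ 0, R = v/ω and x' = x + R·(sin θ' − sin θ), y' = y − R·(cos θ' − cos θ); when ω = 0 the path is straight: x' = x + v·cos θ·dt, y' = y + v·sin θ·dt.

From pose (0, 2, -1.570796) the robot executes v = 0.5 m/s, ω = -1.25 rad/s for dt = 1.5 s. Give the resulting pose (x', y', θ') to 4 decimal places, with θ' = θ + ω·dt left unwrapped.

(-0.5198, 1.6184, -3.4458)

θ' = -1.5708 + -1.25·1.5 = -3.4458
R = v/ω = 0.5/-1.25 = -0.4000
x' = 0 + -0.4000·(sin -3.4458 − sin -1.5708) = -0.5198
y' = 2 − -0.4000·(cos -3.4458 − cos -1.5708) = 1.6184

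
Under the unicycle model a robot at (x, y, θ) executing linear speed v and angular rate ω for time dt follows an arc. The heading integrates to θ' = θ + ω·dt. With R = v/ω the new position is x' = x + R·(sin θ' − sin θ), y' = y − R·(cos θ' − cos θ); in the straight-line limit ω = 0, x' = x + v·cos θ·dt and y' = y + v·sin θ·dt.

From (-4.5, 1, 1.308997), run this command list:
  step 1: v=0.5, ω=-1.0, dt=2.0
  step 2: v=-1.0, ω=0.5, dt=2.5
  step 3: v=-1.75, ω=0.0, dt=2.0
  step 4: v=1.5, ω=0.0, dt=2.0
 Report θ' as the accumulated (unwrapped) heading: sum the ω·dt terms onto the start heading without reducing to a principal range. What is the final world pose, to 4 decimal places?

step 1: θ'=-0.6910 (R=-0.5000) → pose (-3.6984, 1.2559, -0.6910)
step 2: θ'=0.5590 (R=-2.0000) → pose (-6.0337, 1.4103, 0.5590)
step 3: θ'=0.5590 (straight) → pose (-9.0009, -0.4459, 0.5590)
step 4: θ'=0.5590 (straight) → pose (-6.4576, 1.1451, 0.5590)

(-6.4576, 1.1451, 0.5590)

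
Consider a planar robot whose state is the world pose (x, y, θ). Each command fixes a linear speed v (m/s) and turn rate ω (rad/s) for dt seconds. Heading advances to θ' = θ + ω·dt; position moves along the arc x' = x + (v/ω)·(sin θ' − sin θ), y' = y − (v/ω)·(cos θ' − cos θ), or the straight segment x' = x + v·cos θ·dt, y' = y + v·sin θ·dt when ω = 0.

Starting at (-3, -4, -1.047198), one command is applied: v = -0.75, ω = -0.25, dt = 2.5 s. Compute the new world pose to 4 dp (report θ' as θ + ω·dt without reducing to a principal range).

θ' = -1.0472 + -0.25·2.5 = -1.6722
R = v/ω = -0.75/-0.25 = 3.0000
x' = -3 + 3.0000·(sin -1.6722 − sin -1.0472) = -3.3865
y' = -4 − 3.0000·(cos -1.6722 − cos -1.0472) = -2.1963

(-3.3865, -2.1963, -1.6722)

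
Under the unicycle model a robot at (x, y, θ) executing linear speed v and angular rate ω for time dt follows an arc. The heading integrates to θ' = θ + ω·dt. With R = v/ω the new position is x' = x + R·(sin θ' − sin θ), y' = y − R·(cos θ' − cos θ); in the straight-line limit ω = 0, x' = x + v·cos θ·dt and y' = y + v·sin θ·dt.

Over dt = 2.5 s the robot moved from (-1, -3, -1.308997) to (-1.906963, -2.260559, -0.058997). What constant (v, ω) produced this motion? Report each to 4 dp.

Δθ = -0.058997 − -1.308997 = 1.250000
ω = Δθ/dt = 1.250000/2.5 = 0.5000
R = Δx/(sin θ' − sin θ) = -1.0000
v = R·ω = -1.0000·0.5000 = -0.5000

v = -0.5000, ω = 0.5000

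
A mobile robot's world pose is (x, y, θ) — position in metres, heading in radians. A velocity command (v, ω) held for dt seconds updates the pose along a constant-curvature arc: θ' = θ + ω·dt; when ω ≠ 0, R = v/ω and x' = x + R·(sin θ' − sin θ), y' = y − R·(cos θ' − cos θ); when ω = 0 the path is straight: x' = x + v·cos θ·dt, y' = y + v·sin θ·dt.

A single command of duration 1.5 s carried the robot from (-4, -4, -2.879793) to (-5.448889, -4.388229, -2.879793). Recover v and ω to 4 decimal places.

v = 1.0000, ω = 0.0000

Δθ = -2.879793 − -2.879793 = 0.000000
ω = Δθ/dt = 0.000000/1.5 = 0.0000
ω = 0 → v = (Δx·cos θ + Δy·sin θ)/dt = 1.0000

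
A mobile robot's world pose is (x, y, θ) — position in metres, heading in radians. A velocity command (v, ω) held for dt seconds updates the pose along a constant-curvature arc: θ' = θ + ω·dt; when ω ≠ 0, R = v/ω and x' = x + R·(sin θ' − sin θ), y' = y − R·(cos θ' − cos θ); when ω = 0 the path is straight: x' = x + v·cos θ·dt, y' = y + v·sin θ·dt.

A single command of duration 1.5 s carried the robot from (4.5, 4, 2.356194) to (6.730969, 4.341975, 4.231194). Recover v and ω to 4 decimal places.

Δθ = 4.231194 − 2.356194 = 1.875000
ω = Δθ/dt = 1.875000/1.5 = 1.2500
R = Δx/(sin θ' − sin θ) = -1.4000
v = R·ω = -1.4000·1.2500 = -1.7500

v = -1.7500, ω = 1.2500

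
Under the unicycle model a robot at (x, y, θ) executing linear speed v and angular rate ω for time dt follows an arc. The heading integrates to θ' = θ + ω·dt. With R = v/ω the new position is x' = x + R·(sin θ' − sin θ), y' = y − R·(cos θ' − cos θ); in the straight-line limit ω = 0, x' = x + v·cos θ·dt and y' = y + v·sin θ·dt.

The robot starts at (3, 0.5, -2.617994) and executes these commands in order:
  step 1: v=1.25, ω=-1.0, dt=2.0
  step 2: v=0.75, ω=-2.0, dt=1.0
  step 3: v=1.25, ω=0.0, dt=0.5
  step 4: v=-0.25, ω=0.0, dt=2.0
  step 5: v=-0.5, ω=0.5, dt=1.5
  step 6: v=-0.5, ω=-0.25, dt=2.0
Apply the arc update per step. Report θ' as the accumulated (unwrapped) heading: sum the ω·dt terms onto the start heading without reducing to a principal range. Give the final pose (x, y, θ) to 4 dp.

(0.0371, 1.6210, -6.3680)

step 1: θ'=-4.6180 (R=-1.2500) → pose (1.1306, 1.4647, -4.6180)
step 2: θ'=-6.6180 (R=-0.3750) → pose (1.6271, 1.8542, -6.6180)
step 3: θ'=-6.6180 (straight) → pose (2.2174, 1.6489, -6.6180)
step 4: θ'=-6.6180 (straight) → pose (1.7452, 1.8132, -6.6180)
step 5: θ'=-5.8680 (R=-1.0000) → pose (1.0132, 1.7837, -5.8680)
step 6: θ'=-6.3680 (R=2.0000) → pose (0.0371, 1.6210, -6.3680)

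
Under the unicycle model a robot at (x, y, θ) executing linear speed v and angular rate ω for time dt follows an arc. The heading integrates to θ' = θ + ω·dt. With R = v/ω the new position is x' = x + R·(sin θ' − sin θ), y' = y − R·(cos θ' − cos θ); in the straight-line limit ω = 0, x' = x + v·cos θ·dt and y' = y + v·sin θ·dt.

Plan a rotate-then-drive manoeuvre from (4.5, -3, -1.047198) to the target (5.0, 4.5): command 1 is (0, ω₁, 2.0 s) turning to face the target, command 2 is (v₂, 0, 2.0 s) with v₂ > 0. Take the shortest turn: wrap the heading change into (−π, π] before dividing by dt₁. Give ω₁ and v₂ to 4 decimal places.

ω₁ = 1.2757, v₂ = 3.7583

heading to target = atan2(4.5−-3, 5−4.5) = 1.5042
Δθ = wrap(1.5042 − -1.0472) = 2.5514; ω₁ = Δθ/dt₁ = 1.2757
distance = √((5−4.5)² + (4.5−-3)²) = 7.5166; v₂ = distance/dt₂ = 3.7583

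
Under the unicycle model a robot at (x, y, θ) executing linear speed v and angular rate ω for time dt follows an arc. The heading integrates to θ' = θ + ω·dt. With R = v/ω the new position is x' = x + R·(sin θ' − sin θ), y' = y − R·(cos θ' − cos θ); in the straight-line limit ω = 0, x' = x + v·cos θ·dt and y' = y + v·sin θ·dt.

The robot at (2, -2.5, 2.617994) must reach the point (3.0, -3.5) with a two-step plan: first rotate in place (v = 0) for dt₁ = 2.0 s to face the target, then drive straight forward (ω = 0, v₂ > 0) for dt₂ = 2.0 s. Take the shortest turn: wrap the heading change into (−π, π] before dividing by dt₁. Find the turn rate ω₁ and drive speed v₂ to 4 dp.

ω₁ = 1.4399, v₂ = 0.7071

heading to target = atan2(-3.5−-2.5, 3−2) = -0.7854
Δθ = wrap(-0.7854 − 2.6180) = 2.8798; ω₁ = Δθ/dt₁ = 1.4399
distance = √((3−2)² + (-3.5−-2.5)²) = 1.4142; v₂ = distance/dt₂ = 0.7071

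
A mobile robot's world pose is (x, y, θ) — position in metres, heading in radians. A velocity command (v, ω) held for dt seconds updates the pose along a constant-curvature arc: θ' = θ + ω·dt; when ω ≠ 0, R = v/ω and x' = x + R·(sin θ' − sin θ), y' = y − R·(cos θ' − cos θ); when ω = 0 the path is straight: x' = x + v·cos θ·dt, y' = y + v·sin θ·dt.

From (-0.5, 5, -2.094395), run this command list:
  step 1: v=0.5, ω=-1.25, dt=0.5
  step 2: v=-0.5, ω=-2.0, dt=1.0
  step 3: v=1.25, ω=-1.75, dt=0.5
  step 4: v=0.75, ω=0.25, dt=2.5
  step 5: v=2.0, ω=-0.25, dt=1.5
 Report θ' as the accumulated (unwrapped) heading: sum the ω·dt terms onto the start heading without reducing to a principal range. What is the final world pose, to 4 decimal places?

step 1: θ'=-2.7194 (R=-0.4000) → pose (-0.6825, 4.8351, -2.7194)
step 2: θ'=-4.7194 (R=0.2500) → pose (-0.3301, 4.6053, -4.7194)
step 3: θ'=-5.5944 (R=-0.7143) → pose (-0.0698, 5.1518, -5.5944)
step 4: θ'=-4.9694 (R=3.0000) → pose (0.9249, 6.7052, -4.9694)
step 5: θ'=-5.3444 (R=-8.0000) → pose (2.2073, 9.3979, -5.3444)

(2.2073, 9.3979, -5.3444)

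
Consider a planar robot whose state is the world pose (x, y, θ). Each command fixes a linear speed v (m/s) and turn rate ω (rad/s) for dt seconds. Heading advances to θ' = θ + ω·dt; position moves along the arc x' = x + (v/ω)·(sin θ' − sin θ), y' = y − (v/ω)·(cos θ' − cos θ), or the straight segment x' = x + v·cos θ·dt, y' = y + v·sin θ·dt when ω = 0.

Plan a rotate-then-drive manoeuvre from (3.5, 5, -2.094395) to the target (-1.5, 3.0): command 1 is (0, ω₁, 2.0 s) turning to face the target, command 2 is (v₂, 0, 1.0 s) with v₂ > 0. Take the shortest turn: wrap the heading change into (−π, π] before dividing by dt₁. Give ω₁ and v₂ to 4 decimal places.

ω₁ = -0.3333, v₂ = 5.3852

heading to target = atan2(3−5, -1.5−3.5) = -2.7611
Δθ = wrap(-2.7611 − -2.0944) = -0.6667; ω₁ = Δθ/dt₁ = -0.3333
distance = √((-1.5−3.5)² + (3−5)²) = 5.3852; v₂ = distance/dt₂ = 5.3852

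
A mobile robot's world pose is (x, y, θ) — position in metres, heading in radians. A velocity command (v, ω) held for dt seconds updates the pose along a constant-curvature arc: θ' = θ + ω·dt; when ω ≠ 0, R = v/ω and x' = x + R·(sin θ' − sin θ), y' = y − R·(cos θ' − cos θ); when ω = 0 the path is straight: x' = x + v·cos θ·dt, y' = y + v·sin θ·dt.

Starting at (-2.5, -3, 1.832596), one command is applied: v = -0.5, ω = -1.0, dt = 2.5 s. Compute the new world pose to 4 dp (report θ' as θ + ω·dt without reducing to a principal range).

(-3.2924, -3.5221, -0.6674)

θ' = 1.8326 + -1.0·2.5 = -0.6674
R = v/ω = -0.5/-1.0 = 0.5000
x' = -2.5 + 0.5000·(sin -0.6674 − sin 1.8326) = -3.2924
y' = -3 − 0.5000·(cos -0.6674 − cos 1.8326) = -3.5221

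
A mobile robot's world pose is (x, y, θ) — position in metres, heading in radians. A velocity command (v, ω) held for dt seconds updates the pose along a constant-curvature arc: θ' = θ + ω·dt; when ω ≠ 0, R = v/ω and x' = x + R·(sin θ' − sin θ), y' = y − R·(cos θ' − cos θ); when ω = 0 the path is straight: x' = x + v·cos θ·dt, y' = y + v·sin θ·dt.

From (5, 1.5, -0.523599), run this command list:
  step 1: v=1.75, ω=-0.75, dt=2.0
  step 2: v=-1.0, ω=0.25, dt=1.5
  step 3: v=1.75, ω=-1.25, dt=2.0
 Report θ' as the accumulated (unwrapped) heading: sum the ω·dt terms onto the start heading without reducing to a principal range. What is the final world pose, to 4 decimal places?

(3.7434, -0.7418, -4.1486)

step 1: θ'=-2.0236 (R=-2.3333) → pose (5.9315, -1.5415, -2.0236)
step 2: θ'=-1.6486 (R=-4.0000) → pose (6.3225, -0.1025, -1.6486)
step 3: θ'=-4.1486 (R=-1.4000) → pose (3.7434, -0.7418, -4.1486)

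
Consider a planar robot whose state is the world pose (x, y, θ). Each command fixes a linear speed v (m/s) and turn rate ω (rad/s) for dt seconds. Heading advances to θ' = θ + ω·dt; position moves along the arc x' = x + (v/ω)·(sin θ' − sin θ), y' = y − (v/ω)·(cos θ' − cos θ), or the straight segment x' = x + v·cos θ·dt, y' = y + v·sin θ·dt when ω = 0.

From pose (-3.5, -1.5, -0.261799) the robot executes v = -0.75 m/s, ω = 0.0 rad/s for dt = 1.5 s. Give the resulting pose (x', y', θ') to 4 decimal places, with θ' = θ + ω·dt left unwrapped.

(-4.5867, -1.2088, -0.2618)

θ' = -0.2618 + 0.0·1.5 = -0.2618
ω = 0 → straight: x' = -3.5 + -0.75·cos(-0.2618)·1.5 = -4.5867
y' = -1.5 + -0.75·sin(-0.2618)·1.5 = -1.2088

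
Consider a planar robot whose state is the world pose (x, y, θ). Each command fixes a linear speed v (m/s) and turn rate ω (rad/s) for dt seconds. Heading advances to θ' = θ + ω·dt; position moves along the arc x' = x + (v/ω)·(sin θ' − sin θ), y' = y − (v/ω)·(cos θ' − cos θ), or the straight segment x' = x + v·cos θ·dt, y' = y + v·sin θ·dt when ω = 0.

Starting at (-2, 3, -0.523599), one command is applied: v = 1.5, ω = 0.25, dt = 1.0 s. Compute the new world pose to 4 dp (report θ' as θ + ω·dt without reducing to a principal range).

(-0.6212, 2.4193, -0.2736)

θ' = -0.5236 + 0.25·1.0 = -0.2736
R = v/ω = 1.5/0.25 = 6.0000
x' = -2 + 6.0000·(sin -0.2736 − sin -0.5236) = -0.6212
y' = 3 − 6.0000·(cos -0.2736 − cos -0.5236) = 2.4193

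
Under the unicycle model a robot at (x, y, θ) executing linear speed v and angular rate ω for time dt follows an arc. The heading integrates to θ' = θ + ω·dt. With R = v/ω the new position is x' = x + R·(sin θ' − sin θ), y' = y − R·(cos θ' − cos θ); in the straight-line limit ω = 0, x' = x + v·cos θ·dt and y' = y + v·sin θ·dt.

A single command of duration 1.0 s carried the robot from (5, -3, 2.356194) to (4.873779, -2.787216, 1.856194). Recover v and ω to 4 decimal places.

Δθ = 1.856194 − 2.356194 = -0.500000
ω = Δθ/dt = -0.500000/1.0 = -0.5000
R = −Δy/(cos θ' − cos θ) = -0.5000
v = R·ω = -0.5000·-0.5000 = 0.2500

v = 0.2500, ω = -0.5000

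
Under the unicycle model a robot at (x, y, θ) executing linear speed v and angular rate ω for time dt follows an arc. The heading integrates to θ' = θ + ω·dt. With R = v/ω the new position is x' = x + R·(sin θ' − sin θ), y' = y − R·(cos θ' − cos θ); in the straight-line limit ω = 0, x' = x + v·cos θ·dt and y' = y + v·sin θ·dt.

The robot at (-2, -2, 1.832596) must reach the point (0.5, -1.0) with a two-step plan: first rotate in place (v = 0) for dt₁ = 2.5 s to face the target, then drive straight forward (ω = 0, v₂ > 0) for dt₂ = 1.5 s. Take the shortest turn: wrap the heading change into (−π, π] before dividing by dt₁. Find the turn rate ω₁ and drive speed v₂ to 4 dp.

ω₁ = -0.5808, v₂ = 1.7951

heading to target = atan2(-1−-2, 0.5−-2) = 0.3805
Δθ = wrap(0.3805 − 1.8326) = -1.4521; ω₁ = Δθ/dt₁ = -0.5808
distance = √((0.5−-2)² + (-1−-2)²) = 2.6926; v₂ = distance/dt₂ = 1.7951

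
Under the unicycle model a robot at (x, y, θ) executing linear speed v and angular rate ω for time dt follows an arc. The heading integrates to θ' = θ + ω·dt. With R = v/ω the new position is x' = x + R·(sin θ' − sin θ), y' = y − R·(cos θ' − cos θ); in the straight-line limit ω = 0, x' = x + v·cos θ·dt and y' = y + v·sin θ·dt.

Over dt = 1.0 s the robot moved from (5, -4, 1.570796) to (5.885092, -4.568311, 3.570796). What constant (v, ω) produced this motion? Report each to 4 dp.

v = -1.2500, ω = 2.0000

Δθ = 3.570796 − 1.570796 = 2.000000
ω = Δθ/dt = 2.000000/1.0 = 2.0000
R = Δx/(sin θ' − sin θ) = -0.6250
v = R·ω = -0.6250·2.0000 = -1.2500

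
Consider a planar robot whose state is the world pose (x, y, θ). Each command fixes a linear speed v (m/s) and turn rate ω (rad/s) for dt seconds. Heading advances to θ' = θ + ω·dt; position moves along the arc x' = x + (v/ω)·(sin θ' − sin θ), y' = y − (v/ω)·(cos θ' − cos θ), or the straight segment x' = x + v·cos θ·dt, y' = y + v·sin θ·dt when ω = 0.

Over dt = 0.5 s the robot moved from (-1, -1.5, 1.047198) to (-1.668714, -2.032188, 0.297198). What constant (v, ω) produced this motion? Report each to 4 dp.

Δθ = 0.297198 − 1.047198 = -0.750000
ω = Δθ/dt = -0.750000/0.5 = -1.5000
R = Δx/(sin θ' − sin θ) = 1.1667
v = R·ω = 1.1667·-1.5000 = -1.7500

v = -1.7500, ω = -1.5000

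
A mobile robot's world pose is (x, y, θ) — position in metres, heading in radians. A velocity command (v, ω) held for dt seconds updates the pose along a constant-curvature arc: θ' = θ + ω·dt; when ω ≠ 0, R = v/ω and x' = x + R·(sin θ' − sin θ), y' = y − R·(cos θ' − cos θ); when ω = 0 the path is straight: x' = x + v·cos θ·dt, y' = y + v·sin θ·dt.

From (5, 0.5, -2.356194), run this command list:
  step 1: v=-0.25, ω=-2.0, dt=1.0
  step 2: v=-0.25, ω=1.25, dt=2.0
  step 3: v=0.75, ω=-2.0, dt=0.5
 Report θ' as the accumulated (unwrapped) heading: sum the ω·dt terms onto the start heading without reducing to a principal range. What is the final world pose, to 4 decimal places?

(5.3306, 0.2144, -2.8562)

step 1: θ'=-4.3562 (R=0.1250) → pose (5.2055, 0.4552, -4.3562)
step 2: θ'=-1.8562 (R=-0.2000) → pose (5.5849, 0.4686, -1.8562)
step 3: θ'=-2.8562 (R=-0.3750) → pose (5.3306, 0.2144, -2.8562)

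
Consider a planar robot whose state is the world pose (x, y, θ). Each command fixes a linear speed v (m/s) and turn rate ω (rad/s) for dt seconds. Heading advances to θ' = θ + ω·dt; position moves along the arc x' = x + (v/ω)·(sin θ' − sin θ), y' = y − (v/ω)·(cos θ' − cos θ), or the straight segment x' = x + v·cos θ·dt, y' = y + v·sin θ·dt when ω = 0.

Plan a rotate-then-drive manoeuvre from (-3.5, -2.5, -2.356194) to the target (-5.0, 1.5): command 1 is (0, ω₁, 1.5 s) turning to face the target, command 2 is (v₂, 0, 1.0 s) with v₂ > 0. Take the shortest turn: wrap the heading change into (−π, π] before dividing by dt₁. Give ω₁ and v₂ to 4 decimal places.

ω₁ = -1.3316, v₂ = 4.2720

heading to target = atan2(1.5−-2.5, -5−-3.5) = 1.9296
Δθ = wrap(1.9296 − -2.3562) = -1.9974; ω₁ = Δθ/dt₁ = -1.3316
distance = √((-5−-3.5)² + (1.5−-2.5)²) = 4.2720; v₂ = distance/dt₂ = 4.2720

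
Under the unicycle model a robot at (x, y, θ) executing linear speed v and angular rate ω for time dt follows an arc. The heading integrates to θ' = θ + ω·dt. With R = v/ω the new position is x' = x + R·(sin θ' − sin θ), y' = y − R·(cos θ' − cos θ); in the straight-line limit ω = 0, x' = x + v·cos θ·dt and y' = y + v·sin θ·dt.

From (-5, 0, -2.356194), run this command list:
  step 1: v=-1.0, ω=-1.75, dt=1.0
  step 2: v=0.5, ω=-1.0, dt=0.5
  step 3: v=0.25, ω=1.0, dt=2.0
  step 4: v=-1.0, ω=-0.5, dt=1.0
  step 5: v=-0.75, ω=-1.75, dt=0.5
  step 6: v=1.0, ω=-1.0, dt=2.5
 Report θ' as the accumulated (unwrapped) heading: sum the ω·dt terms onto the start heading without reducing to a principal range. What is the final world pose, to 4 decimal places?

(-2.3639, 2.1266, -6.4812)

step 1: θ'=-4.1062 (R=0.5714) → pose (-4.1263, -0.0785, -4.1062)
step 2: θ'=-4.6062 (R=-0.5000) → pose (-4.2126, 0.1534, -4.6062)
step 3: θ'=-2.6062 (R=0.2500) → pose (-4.5887, 0.3419, -2.6062)
step 4: θ'=-3.1062 (R=2.0000) → pose (-3.6392, 0.6205, -3.1062)
step 5: θ'=-3.9812 (R=0.4286) → pose (-3.3050, 0.4784, -3.9812)
step 6: θ'=-6.4812 (R=-1.0000) → pose (-2.3639, 2.1266, -6.4812)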